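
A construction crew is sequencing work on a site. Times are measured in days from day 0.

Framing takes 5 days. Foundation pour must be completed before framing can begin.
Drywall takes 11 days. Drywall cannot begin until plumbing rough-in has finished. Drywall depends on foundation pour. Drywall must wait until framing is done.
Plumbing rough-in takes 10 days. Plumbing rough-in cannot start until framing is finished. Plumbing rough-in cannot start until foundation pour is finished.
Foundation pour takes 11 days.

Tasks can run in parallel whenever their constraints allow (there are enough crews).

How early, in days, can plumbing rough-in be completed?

26

Foundation pour has no prerequisites, so it starts at day 0 and finishes at day 11.
Framing cannot begin until foundation pour (finishes day 11). It runs from day 11 to 11 + 5 = day 16.
Plumbing rough-in has to wait for framing (finishes day 16); foundation pour (finishes day 11). The latest of these is day 16, so plumbing rough-in runs day 16 to 16 + 10 = day 26.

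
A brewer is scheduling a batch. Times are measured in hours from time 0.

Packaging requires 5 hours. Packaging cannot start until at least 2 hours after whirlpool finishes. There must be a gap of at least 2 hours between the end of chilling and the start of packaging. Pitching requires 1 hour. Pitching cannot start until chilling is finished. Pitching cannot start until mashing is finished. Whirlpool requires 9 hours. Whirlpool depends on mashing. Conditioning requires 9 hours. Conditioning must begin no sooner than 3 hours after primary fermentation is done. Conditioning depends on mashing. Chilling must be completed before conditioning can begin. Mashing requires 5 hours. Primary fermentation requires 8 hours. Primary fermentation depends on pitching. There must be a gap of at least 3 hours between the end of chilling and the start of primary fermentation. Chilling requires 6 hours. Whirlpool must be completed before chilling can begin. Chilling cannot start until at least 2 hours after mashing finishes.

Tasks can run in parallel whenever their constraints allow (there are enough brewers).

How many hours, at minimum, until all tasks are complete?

43

Mashing can start immediately at hour 0; it finishes at hour 5.
Whirlpool waits on mashing (finishes hour 5), so it starts at hour 5 and finishes at 5 + 9 = hour 14.
Chilling cannot start until whirlpool (finishes hour 14); mashing (finishes hour 5, plus 2-hour gap → hour 7). The controlling bound is hour 14, so chilling finishes at 14 + 6 = hour 20.
For packaging: whirlpool (finishes hour 14, plus 2-hour gap → hour 16); chilling (finishes hour 20, plus 2-hour gap → hour 22). Taking the maximum gives a start of hour 22, and it finishes at 22 + 5 = hour 27.
Pitching has to wait for chilling (finishes hour 20); mashing (finishes hour 5). The latest of these is hour 20, so pitching runs hour 20 to 20 + 1 = hour 21.
Primary fermentation cannot start until pitching (finishes hour 21); chilling (finishes hour 20, plus 3-hour gap → hour 23). The controlling bound is hour 23, so primary fermentation finishes at 23 + 8 = hour 31.
Conditioning needs all of primary fermentation (finishes hour 31, plus 3-hour gap → hour 34); mashing (finishes hour 5); chilling (finishes hour 20). That puts its earliest start at hour 34; it finishes at 34 + 9 = hour 43.
All tasks are finished once the last one completes. Finish times: Mashing at 5, Whirlpool at 14, Chilling at 20, Pitching at 21, Primary fermentation at 31, Conditioning at 43, Packaging at 27. The latest is hour 43.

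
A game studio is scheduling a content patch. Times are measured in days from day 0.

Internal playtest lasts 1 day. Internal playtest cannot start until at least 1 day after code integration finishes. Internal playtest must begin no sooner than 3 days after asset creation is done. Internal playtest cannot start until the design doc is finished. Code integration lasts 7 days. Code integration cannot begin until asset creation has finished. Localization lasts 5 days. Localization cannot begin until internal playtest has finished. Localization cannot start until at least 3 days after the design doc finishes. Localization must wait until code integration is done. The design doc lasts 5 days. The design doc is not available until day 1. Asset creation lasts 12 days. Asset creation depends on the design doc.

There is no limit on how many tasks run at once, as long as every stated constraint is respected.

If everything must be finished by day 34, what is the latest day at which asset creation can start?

Localization must finish by day 34; it takes 5 days, so it must start by 34 − 5 = day 29.
Internal playtest must finish before localization (must start by day 29). With a 1-day duration, internal playtest must start by 29 − 1 = day 28.
Code integration feeds internal playtest (must start by day 28, minus 1-day gap → day 27); localization (must start by day 29). Taking the minimum, code integration must finish by day 27 and start by 27 − 7 = day 20.
Asset creation has several dependents: code integration (must start by day 20); internal playtest (must start by day 28, minus 3-day gap → day 25). The earliest of those limits is day 20, so asset creation must start by 20 − 12 = day 8.

8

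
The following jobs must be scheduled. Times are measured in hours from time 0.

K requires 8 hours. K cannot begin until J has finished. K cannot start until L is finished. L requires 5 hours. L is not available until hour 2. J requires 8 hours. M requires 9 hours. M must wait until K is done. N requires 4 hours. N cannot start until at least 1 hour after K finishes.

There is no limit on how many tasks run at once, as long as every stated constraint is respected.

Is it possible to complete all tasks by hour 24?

After its own release at hour 2, L can start at hour 2 and finishes at hour 7.
J has no prerequisites, so it starts at hour 0 and finishes at hour 8.
K has to wait for J (finishes hour 8); L (finishes hour 7). The latest of these is hour 8, so K runs hour 8 to 8 + 8 = hour 16.
N cannot begin until K (finishes hour 16, plus 1-hour gap → hour 17). It runs from hour 17 to 17 + 4 = hour 21.
M cannot begin until K (finishes hour 16). It runs from hour 16 to 16 + 9 = hour 25.
The earliest everything can be done is hour 25, which is after the deadline of 24, so it is not possible.

No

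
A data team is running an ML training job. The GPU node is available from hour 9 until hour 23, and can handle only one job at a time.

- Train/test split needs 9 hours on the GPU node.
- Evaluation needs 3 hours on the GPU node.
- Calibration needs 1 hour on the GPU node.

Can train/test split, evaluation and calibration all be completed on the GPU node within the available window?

Yes

The GPU node window is 23 − 9 = 14 hours.
Running back to back, the jobs need 9 + 3 + 1 = 13 hours on the GPU node.
Since 13 ≤ 14, they fit within the window.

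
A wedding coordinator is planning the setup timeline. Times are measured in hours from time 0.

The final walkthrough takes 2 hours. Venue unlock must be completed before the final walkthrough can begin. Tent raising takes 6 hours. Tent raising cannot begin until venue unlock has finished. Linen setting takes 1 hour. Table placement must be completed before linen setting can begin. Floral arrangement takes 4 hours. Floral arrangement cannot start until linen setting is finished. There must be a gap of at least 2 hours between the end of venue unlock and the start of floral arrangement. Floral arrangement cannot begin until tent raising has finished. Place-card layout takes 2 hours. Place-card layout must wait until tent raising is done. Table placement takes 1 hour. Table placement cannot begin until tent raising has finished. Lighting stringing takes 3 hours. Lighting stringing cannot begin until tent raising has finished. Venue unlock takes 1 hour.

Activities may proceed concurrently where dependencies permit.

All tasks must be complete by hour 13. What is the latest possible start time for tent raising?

To finish by hour 13, floral arrangement (duration 4) must start no later than hour 9.
Linen setting feeds into floral arrangement (must start by hour 9); so linen setting must finish by hour 9 and therefore start by hour 8.
Table placement feeds into linen setting (must start by hour 8); so table placement must finish by hour 8 and therefore start by hour 7.
Lighting stringing must finish by hour 13; it takes 3 hours, so it must start by 13 − 3 = hour 10.
Place-card layout has no dependents, so it just needs to finish by hour 13. Starting by 13 − 2 = hour 11 achieves that.
Tent raising feeds table placement (must start by hour 7); floral arrangement (must start by hour 9); lighting stringing (must start by hour 10); place-card layout (must start by hour 11). Taking the minimum, tent raising must finish by hour 7 and start by 7 − 6 = hour 1.

1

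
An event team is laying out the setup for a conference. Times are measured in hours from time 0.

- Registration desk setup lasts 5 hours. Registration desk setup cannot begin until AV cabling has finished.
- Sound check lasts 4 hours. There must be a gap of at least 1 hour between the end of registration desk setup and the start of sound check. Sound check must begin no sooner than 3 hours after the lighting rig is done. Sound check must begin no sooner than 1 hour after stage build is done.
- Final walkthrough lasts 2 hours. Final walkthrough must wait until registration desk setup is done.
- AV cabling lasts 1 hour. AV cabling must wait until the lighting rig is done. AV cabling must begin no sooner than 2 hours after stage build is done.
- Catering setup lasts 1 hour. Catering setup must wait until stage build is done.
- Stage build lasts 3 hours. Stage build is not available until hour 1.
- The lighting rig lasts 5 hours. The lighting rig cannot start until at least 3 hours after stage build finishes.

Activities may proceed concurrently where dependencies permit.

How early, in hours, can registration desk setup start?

13

After its own release at hour 1, stage build can start at hour 1 and finishes at hour 4.
The lighting rig cannot begin until stage build (finishes hour 4, plus 3-hour gap → hour 7). It runs from hour 7 to 7 + 5 = hour 12.
AV cabling needs all of the lighting rig (finishes hour 12); stage build (finishes hour 4, plus 2-hour gap → hour 6). That puts its earliest start at hour 12; it finishes at 12 + 1 = hour 13.
Registration desk setup waits on AV cabling (finishes hour 13), so the earliest it can start is hour 13.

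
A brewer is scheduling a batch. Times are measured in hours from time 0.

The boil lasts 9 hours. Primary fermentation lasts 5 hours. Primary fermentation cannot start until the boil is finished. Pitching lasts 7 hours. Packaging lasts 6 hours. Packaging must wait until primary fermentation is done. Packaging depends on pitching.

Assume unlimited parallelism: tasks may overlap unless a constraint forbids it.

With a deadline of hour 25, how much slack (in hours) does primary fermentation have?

5

Nothing blocks the boil, so it runs from hour 0 to hour 9.
Primary fermentation waits on the boil (finishes hour 9), so it starts at hour 9 and finishes at 9 + 5 = hour 14.

Working backward from the deadline:
Nothing follows packaging; the deadline of hour 25 is its only limit. It must start by 25 − 6 = hour 19.
Primary fermentation has to be done before packaging (must start by hour 19). That means finishing by hour 19, i.e. starting by 19 − 5 = hour 14.
So primary fermentation can start as early as hour 9 and as late as hour 14, giving 14 − 9 = 5 hours of slack.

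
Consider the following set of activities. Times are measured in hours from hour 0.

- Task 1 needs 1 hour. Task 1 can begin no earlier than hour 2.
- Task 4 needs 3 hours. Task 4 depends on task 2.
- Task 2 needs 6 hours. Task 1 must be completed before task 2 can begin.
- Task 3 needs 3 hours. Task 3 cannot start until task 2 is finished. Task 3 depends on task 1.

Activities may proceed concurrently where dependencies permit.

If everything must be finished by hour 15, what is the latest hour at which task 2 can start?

Task 3 has no dependents, so it just needs to finish by hour 15. Starting by 15 − 3 = hour 12 achieves that.
Nothing follows task 4; the deadline of hour 15 is its only limit. It must start by 15 − 3 = hour 12.
Task 2 feeds task 3 (must start by hour 12); task 4 (must start by hour 12). Taking the minimum, task 2 must finish by hour 12 and start by 12 − 6 = hour 6.

6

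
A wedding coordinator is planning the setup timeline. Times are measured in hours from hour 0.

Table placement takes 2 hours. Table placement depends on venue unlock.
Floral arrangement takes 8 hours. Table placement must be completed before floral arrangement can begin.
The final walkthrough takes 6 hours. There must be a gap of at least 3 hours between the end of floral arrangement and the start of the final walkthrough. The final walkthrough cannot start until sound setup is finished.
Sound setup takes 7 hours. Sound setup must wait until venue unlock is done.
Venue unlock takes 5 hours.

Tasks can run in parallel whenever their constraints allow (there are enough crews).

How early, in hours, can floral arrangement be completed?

15

Venue unlock can start immediately at hour 0; it finishes at hour 5.
After venue unlock (finishes hour 5), table placement can start at hour 5 and finishes at hour 7.
Floral arrangement cannot begin until table placement (finishes hour 7). It runs from hour 7 to 7 + 8 = hour 15.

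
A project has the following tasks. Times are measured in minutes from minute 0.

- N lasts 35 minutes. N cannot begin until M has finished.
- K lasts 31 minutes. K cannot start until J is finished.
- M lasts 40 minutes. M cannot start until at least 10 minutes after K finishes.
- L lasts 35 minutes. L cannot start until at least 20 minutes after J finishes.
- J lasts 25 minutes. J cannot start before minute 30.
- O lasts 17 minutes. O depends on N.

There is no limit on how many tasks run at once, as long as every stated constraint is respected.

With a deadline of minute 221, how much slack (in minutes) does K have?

33

J waits on its own release at minute 30, so it starts at minute 30 and finishes at 30 + 25 = minute 55.
After J (finishes minute 55), K can start at minute 55 and finishes at minute 86.

Working backward from the deadline:
O must finish by minute 221; it takes 17 minutes, so it must start by 221 − 17 = minute 204.
Since O (must start by minute 204) depends on it, N must finish by minute 204. Backing off its 35-minute duration gives a latest start of minute 169.
M feeds into N (must start by minute 169); so M must finish by minute 169 and therefore start by minute 129.
K must finish before M (must start by minute 129, minus 10-minute gap → minute 119). With a 31-minute duration, K must start by 119 − 31 = minute 88.
So K can start as early as minute 55 and as late as minute 88, giving 88 − 55 = 33 minutes of slack.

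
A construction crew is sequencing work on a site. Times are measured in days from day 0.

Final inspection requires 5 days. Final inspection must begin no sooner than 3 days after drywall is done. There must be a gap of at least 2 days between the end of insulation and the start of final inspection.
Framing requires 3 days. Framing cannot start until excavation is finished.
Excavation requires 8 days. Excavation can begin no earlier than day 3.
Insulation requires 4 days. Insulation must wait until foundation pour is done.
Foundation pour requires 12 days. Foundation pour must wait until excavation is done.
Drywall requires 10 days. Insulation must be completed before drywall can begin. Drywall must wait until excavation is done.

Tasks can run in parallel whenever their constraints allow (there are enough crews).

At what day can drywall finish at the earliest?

Excavation cannot begin until its own release at day 3. It runs from day 3 to 3 + 8 = day 11.
Foundation pour waits on excavation (finishes day 11), so it starts at day 11 and finishes at 11 + 12 = day 23.
Insulation cannot begin until foundation pour (finishes day 23). It runs from day 23 to 23 + 4 = day 27.
Drywall cannot start until insulation (finishes day 27); excavation (finishes day 11). The controlling bound is day 27, so drywall finishes at 27 + 10 = day 37.

37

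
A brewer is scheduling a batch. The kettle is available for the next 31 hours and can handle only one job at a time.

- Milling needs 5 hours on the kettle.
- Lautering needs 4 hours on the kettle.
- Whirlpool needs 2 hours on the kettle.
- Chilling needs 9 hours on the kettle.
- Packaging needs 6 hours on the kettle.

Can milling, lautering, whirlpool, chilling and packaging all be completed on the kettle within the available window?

Running back to back, the jobs need 5 + 4 + 2 + 9 + 6 = 26 hours on the kettle.
Since 26 ≤ 31, they fit within the window.

Yes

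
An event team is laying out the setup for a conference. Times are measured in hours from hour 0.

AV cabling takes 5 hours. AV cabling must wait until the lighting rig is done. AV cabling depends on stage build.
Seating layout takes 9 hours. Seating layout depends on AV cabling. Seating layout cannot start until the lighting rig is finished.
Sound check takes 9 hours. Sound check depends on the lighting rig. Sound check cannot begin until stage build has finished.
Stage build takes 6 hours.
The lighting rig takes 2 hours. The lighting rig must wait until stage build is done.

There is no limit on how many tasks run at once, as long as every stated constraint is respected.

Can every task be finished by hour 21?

No

Stage build has no prerequisites, so it starts at hour 0 and finishes at hour 6.
After stage build (finishes hour 6), the lighting rig can start at hour 6 and finishes at hour 8.
For sound check: the lighting rig (finishes hour 8); stage build (finishes hour 6). Taking the maximum gives a start of hour 8, and it finishes at 8 + 9 = hour 17.
AV cabling has to wait for the lighting rig (finishes hour 8); stage build (finishes hour 6). The latest of these is hour 8, so AV cabling runs hour 8 to 8 + 5 = hour 13.
Seating layout has to wait for AV cabling (finishes hour 13); the lighting rig (finishes hour 8). The latest of these is hour 13, so seating layout runs hour 13 to 13 + 9 = hour 22.
The earliest everything can be done is hour 22, which is after the deadline of 21, so it is not possible.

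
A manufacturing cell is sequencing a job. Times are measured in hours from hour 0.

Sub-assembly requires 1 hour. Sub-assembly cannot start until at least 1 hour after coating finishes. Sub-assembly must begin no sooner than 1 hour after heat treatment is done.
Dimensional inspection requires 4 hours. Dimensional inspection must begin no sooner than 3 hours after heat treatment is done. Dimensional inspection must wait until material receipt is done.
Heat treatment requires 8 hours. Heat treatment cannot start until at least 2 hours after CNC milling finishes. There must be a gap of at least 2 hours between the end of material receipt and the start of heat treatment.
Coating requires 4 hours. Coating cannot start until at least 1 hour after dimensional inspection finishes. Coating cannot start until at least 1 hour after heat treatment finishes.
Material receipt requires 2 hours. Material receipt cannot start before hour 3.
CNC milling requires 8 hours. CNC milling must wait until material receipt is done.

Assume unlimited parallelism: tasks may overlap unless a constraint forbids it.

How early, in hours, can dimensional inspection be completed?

Material receipt cannot begin until its own release at hour 3. It runs from hour 3 to 3 + 2 = hour 5.
CNC milling cannot begin until material receipt (finishes hour 5). It runs from hour 5 to 5 + 8 = hour 13.
Heat treatment needs all of CNC milling (finishes hour 13, plus 2-hour gap → hour 15); material receipt (finishes hour 5, plus 2-hour gap → hour 7). That puts its earliest start at hour 15; it finishes at 15 + 8 = hour 23.
For dimensional inspection: heat treatment (finishes hour 23, plus 3-hour gap → hour 26); material receipt (finishes hour 5). Taking the maximum gives a start of hour 26, and it finishes at 26 + 4 = hour 30.

30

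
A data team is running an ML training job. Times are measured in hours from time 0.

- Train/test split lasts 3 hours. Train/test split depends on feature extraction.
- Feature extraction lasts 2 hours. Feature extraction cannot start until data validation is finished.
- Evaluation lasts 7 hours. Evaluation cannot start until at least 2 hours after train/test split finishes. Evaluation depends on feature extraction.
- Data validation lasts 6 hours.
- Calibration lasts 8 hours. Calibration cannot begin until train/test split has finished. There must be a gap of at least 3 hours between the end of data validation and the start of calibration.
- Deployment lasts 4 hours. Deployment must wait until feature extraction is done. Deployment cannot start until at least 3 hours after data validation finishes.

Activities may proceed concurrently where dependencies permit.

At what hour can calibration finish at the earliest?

Data validation can start immediately at hour 0; it finishes at hour 6.
Feature extraction cannot begin until data validation (finishes hour 6). It runs from hour 6 to 6 + 2 = hour 8.
Train/test split cannot begin until feature extraction (finishes hour 8). It runs from hour 8 to 8 + 3 = hour 11.
Calibration cannot start until train/test split (finishes hour 11); data validation (finishes hour 6, plus 3-hour gap → hour 9). The controlling bound is hour 11, so calibration finishes at 11 + 8 = hour 19.

19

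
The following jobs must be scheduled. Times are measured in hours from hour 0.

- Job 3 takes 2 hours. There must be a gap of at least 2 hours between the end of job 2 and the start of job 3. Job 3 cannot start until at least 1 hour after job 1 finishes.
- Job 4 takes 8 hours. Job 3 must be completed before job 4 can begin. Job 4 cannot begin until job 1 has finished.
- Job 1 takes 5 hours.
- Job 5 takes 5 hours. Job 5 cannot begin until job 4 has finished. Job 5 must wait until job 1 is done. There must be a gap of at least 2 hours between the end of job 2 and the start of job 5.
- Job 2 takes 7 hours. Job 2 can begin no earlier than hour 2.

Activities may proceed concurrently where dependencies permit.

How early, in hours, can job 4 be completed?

Job 2 waits on its own release at hour 2, so it starts at hour 2 and finishes at 2 + 7 = hour 9.
Nothing blocks job 1, so it runs from hour 0 to hour 5.
For job 3: job 2 (finishes hour 9, plus 2-hour gap → hour 11); job 1 (finishes hour 5, plus 1-hour gap → hour 6). Taking the maximum gives a start of hour 11, and it finishes at 11 + 2 = hour 13.
For job 4: job 3 (finishes hour 13); job 1 (finishes hour 5). Taking the maximum gives a start of hour 13, and it finishes at 13 + 8 = hour 21.

21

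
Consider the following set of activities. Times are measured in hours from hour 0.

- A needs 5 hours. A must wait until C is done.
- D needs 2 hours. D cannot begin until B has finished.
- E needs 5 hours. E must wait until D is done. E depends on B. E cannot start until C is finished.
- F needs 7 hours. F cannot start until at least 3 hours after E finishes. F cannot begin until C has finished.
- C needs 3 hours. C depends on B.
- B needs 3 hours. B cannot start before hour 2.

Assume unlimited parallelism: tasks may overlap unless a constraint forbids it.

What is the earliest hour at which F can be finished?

23

B cannot begin until its own release at hour 2. It runs from hour 2 to 2 + 3 = hour 5.
D cannot begin until B (finishes hour 5). It runs from hour 5 to 5 + 2 = hour 7.
C cannot begin until B (finishes hour 5). It runs from hour 5 to 5 + 3 = hour 8.
E needs all of D (finishes hour 7); B (finishes hour 5); C (finishes hour 8). That puts its earliest start at hour 8; it finishes at 8 + 5 = hour 13.
F needs all of E (finishes hour 13, plus 3-hour gap → hour 16); C (finishes hour 8). That puts its earliest start at hour 16; it finishes at 16 + 7 = hour 23.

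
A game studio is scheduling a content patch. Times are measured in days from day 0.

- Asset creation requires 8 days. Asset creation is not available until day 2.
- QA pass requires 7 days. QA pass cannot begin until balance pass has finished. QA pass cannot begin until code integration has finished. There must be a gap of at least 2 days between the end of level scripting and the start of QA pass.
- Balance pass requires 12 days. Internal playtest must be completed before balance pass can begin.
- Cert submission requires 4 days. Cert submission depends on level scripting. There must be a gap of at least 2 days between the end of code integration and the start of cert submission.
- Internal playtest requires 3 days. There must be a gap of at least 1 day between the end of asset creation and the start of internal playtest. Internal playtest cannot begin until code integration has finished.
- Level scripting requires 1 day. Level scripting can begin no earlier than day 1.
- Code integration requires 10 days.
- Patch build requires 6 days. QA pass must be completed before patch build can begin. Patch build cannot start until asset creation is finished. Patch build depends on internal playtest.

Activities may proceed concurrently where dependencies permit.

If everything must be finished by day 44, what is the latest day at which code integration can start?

Nothing follows patch build; the deadline of day 44 is its only limit. It must start by 44 − 6 = day 38.
Since patch build (must start by day 38) depends on it, QA pass must finish by day 38. Backing off its 7-day duration gives a latest start of day 31.
Balance pass must finish before QA pass (must start by day 31). With a 12-day duration, balance pass must start by 31 − 12 = day 19.
Internal playtest must finish in time for balance pass (must start by day 19); patch build (must start by day 38). The tightest is day 19, so internal playtest must start by 19 − 3 = day 16.
To finish by day 44, cert submission (duration 4) must start no later than day 40.
For code integration: internal playtest (must start by day 16); QA pass (must start by day 31); cert submission (must start by day 40, minus 2-day gap → day 38). The most restrictive is day 16; with a 10-day duration, code integration must start by day 6.

6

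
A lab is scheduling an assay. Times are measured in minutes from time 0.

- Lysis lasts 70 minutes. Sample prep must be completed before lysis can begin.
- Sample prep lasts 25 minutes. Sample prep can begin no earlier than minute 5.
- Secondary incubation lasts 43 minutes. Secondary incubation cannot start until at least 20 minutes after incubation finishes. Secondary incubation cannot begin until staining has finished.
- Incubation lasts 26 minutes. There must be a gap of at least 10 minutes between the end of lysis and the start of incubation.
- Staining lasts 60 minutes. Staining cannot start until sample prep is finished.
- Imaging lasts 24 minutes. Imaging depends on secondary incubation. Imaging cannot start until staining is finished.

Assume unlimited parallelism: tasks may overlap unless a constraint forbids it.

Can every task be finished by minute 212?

No

Sample prep cannot begin until its own release at minute 5. It runs from minute 5 to 5 + 25 = minute 30.
Staining cannot begin until sample prep (finishes minute 30). It runs from minute 30 to 30 + 60 = minute 90.
After sample prep (finishes minute 30), lysis can start at minute 30 and finishes at minute 100.
After lysis (finishes minute 100, plus 10-minute gap → minute 110), incubation can start at minute 110 and finishes at minute 136.
Secondary incubation needs all of incubation (finishes minute 136, plus 20-minute gap → minute 156); staining (finishes minute 90). That puts its earliest start at minute 156; it finishes at 156 + 43 = minute 199.
Imaging has to wait for secondary incubation (finishes minute 199); staining (finishes minute 90). The latest of these is minute 199, so imaging runs minute 199 to 199 + 24 = minute 223.
The earliest everything can be done is minute 223, which is after the deadline of 212, so it is not possible.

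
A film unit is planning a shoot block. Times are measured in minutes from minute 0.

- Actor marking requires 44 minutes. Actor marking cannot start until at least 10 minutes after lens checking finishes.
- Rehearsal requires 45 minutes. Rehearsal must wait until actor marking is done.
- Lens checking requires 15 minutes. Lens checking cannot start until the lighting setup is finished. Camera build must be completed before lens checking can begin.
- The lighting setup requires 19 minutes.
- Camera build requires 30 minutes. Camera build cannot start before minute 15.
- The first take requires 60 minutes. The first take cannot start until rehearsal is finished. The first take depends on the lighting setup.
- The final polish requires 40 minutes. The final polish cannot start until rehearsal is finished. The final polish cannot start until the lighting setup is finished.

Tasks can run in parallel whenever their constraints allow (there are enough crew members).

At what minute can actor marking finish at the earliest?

Camera build cannot begin until its own release at minute 15. It runs from minute 15 to 15 + 30 = minute 45.
The lighting setup can start immediately at minute 0; it finishes at minute 19.
Lens checking has to wait for the lighting setup (finishes minute 19); camera build (finishes minute 45). The latest of these is minute 45, so lens checking runs minute 45 to 45 + 15 = minute 60.
After lens checking (finishes minute 60, plus 10-minute gap → minute 70), actor marking can start at minute 70 and finishes at minute 114.

114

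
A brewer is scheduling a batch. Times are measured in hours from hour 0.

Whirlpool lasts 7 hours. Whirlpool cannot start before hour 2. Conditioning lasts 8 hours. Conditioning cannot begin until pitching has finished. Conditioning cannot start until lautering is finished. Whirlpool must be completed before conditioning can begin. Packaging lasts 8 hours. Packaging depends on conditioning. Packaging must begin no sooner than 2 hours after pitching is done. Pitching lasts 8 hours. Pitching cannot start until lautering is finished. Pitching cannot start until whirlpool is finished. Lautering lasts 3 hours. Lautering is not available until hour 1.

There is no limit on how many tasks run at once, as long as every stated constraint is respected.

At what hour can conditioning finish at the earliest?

Whirlpool waits on its own release at hour 2, so it starts at hour 2 and finishes at 2 + 7 = hour 9.
After its own release at hour 1, lautering can start at hour 1 and finishes at hour 4.
Pitching cannot start until lautering (finishes hour 4); whirlpool (finishes hour 9). The controlling bound is hour 9, so pitching finishes at 9 + 8 = hour 17.
Conditioning has to wait for pitching (finishes hour 17); lautering (finishes hour 4); whirlpool (finishes hour 9). The latest of these is hour 17, so conditioning runs hour 17 to 17 + 8 = hour 25.

25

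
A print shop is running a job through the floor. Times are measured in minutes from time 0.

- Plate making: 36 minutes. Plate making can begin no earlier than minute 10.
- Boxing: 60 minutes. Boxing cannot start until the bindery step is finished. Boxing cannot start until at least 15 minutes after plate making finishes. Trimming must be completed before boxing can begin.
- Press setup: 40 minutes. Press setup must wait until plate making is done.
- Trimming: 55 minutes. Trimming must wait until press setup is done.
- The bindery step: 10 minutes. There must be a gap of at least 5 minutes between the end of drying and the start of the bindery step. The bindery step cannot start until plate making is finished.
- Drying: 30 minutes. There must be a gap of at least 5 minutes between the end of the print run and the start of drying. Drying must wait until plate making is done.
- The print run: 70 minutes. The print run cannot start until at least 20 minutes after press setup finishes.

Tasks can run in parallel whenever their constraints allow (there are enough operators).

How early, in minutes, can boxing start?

Plate making cannot begin until its own release at minute 10. It runs from minute 10 to 10 + 36 = minute 46.
Press setup waits on plate making (finishes minute 46), so it starts at minute 46 and finishes at 46 + 40 = minute 86.
After press setup (finishes minute 86), trimming can start at minute 86 and finishes at minute 141.
The print run waits on press setup (finishes minute 86, plus 20-minute gap → minute 106), so it starts at minute 106 and finishes at 106 + 70 = minute 176.
Drying has to wait for the print run (finishes minute 176, plus 5-minute gap → minute 181); plate making (finishes minute 46). The latest of these is minute 181, so drying runs minute 181 to 181 + 30 = minute 211.
The bindery step cannot start until drying (finishes minute 211, plus 5-minute gap → minute 216); plate making (finishes minute 46). The controlling bound is minute 216, so the bindery step finishes at 216 + 10 = minute 226.
Boxing waits on the bindery step (finishes minute 226); plate making (finishes minute 46, plus 15-minute gap → minute 61); trimming (finishes minute 141). The latest of these is minute 226, which is the earliest boxing can start.

226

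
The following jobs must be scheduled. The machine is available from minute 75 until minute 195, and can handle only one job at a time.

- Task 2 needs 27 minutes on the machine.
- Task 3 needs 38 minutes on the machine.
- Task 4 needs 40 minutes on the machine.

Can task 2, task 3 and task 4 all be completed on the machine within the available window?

The machine window is 195 − 75 = 120 minutes.
Running back to back, the jobs need 27 + 38 + 40 = 105 minutes on the machine.
Since 105 ≤ 120, they fit within the window.

Yes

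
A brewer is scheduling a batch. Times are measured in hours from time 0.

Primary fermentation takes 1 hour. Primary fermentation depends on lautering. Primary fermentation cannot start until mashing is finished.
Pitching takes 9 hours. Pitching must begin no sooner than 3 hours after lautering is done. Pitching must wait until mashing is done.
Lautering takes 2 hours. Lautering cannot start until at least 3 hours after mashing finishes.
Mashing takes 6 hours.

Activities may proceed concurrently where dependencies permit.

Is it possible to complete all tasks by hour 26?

Mashing has no prerequisites, so it starts at hour 0 and finishes at hour 6.
After mashing (finishes hour 6, plus 3-hour gap → hour 9), lautering can start at hour 9 and finishes at hour 11.
Primary fermentation needs all of lautering (finishes hour 11); mashing (finishes hour 6). That puts its earliest start at hour 11; it finishes at 11 + 1 = hour 12.
For pitching: lautering (finishes hour 11, plus 3-hour gap → hour 14); mashing (finishes hour 6). Taking the maximum gives a start of hour 14, and it finishes at 14 + 9 = hour 23.
Every task is finished by hour 23, which is no later than the deadline of 26, so the schedule is feasible.

Yes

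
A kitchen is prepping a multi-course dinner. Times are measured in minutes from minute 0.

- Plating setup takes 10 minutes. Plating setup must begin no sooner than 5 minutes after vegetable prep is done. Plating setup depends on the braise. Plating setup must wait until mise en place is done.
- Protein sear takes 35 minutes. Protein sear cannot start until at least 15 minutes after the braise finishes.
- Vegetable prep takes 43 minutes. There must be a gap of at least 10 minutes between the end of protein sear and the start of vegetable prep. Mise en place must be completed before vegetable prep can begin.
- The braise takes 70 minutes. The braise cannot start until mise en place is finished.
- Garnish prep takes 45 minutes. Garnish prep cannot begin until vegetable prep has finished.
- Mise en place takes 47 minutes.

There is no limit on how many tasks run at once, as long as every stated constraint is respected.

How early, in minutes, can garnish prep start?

Mise en place has no prerequisites, so it starts at minute 0 and finishes at minute 47.
After mise en place (finishes minute 47), the braise can start at minute 47 and finishes at minute 117.
Protein sear cannot begin until the braise (finishes minute 117, plus 15-minute gap → minute 132). It runs from minute 132 to 132 + 35 = minute 167.
For vegetable prep: protein sear (finishes minute 167, plus 10-minute gap → minute 177); mise en place (finishes minute 47). Taking the maximum gives a start of minute 177, and it finishes at 177 + 43 = minute 220.
Garnish prep waits on vegetable prep (finishes minute 220), so the earliest it can start is minute 220.

220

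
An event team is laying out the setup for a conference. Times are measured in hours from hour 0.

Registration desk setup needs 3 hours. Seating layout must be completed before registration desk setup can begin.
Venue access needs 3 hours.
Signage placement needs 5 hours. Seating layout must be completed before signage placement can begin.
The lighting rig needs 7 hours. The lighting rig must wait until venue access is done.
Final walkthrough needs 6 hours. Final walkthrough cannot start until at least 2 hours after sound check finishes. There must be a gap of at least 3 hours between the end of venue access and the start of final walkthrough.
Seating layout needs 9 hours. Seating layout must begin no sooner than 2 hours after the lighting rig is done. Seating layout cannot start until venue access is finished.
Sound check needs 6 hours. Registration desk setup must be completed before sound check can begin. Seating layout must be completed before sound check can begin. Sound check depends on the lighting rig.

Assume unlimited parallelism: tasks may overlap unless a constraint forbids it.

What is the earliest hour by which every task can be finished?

38

Nothing blocks venue access, so it runs from hour 0 to hour 3.
The lighting rig cannot begin until venue access (finishes hour 3). It runs from hour 3 to 3 + 7 = hour 10.
Seating layout cannot start until the lighting rig (finishes hour 10, plus 2-hour gap → hour 12); venue access (finishes hour 3). The controlling bound is hour 12, so seating layout finishes at 12 + 9 = hour 21.
Signage placement waits on seating layout (finishes hour 21), so it starts at hour 21 and finishes at 21 + 5 = hour 26.
Registration desk setup waits on seating layout (finishes hour 21), so it starts at hour 21 and finishes at 21 + 3 = hour 24.
Sound check has to wait for registration desk setup (finishes hour 24); seating layout (finishes hour 21); the lighting rig (finishes hour 10). The latest of these is hour 24, so sound check runs hour 24 to 24 + 6 = hour 30.
For final walkthrough: sound check (finishes hour 30, plus 2-hour gap → hour 32); venue access (finishes hour 3, plus 3-hour gap → hour 6). Taking the maximum gives a start of hour 32, and it finishes at 32 + 6 = hour 38.
All tasks are finished once the last one completes. Finish times: Venue access at 3, The lighting rig at 10, Seating layout at 21, Registration desk setup at 24, Signage placement at 26, Sound check at 30, Final walkthrough at 38. The latest is hour 38.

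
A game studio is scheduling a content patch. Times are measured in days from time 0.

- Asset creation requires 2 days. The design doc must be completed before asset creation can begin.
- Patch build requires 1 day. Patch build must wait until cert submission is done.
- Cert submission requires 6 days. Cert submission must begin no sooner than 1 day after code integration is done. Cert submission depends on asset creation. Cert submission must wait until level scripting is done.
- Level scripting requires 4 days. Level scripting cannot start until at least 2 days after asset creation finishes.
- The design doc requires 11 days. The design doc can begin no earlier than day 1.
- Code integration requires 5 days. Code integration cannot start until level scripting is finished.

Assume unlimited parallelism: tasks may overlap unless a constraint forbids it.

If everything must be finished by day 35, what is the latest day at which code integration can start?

22

To finish by day 35, patch build (duration 1) must start no later than day 34.
Cert submission must finish before patch build (must start by day 34). With a 6-day duration, cert submission must start by 34 − 6 = day 28.
Code integration feeds into cert submission (must start by day 28, minus 1-day gap → day 27); so code integration must finish by day 27 and therefore start by day 22.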